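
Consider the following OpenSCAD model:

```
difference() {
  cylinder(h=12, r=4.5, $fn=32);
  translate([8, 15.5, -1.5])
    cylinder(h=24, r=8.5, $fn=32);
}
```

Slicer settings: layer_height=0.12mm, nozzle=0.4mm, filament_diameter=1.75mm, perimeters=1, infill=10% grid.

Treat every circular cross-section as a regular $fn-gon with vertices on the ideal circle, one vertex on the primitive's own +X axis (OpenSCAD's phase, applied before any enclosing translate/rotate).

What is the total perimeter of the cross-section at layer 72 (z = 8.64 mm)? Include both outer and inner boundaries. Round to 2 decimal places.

28.23 mm

At z = 8.64 mm: the cylinder: section is a regular 32-gon, circumradius r=4.5 (perimeter = 2·32·4.500·sin(180°/32) = 28.23 mm); the r=8.5 cylinder at (8, 15.5) gives a regular 32-gon of circumradius 8.5 (constant along its height) (perimeter = 2·32·8.500·sin(180°/32) = 53.32 mm); After the difference (first − rest): starting from the r=4.5 cylinder, the r=8.5 cylinder at (8, 15.5) misses the remaining region (no effect) — boundary = 28.23 mm. Overall, the cross-section is a single solid region. Total boundary length (outer) = 28.23 mm.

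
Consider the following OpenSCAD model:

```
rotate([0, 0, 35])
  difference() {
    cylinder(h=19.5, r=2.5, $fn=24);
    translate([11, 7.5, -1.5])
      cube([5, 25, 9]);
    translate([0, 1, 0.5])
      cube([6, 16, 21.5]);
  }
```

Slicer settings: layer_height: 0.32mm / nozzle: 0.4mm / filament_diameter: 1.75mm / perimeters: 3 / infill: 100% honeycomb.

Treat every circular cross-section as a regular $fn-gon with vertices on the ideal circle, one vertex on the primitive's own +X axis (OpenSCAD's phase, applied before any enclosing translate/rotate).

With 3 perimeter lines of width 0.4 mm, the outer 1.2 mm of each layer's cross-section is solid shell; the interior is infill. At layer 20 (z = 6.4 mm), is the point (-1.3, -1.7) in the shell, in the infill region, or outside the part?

At z = 6.4 mm: the r=2.5 cylinder gives a regular 24-gon of circumradius 2.5 (constant along its height); the cube at (11, 7.5) is present — its section is the full 5×25 rectangle; the 6×16 cube at (0, 1) contributes its full rectangle; Subtracting the remaining from the first: starting from the r=2.5 cylinder, the 5×25 cube at (11, 7.5) misses the remaining region (no effect); the 6×16 cube at (0, 1) partially overlaps it — only the 2.44 mm² overlap (of its 96.00 mm²) is removed, clipping the outline — 1 connected region; (rotated 35° about Z; rotation is an isometry so areas/perimeters/island counts are preserved). Overall, the cross-section is a single solid region. Undo the 35° rotation: the query point maps to (-2.040, -0.647) in the un-rotated model frame. The nearest boundary edge runs (-2.17, -1.25)→(-2.41, -0.65); distance from the point to it = 0.35 mm. The point is inside the cross-section, 0.35 mm from the nearest boundary — within the 1.2 mm shell band (3 × 0.4).

shell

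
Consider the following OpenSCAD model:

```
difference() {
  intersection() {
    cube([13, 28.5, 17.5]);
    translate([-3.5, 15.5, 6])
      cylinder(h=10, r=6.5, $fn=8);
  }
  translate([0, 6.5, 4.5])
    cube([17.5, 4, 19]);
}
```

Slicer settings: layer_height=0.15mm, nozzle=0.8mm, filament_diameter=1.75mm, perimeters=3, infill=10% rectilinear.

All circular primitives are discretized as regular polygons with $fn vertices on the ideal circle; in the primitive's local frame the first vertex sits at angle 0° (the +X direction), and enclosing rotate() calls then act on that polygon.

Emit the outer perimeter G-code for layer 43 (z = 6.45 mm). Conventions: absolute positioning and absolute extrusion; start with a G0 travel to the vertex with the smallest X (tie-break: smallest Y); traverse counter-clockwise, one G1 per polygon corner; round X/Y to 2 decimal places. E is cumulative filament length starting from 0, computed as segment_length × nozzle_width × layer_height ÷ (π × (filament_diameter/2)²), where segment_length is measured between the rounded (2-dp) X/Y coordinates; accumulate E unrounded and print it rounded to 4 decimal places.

At z = 6.45 mm: the 13×28.5 cube contributes its full rectangle; the r=6.5 cylinder at (-3.5, 15.5) gives a regular 8-gon of circumradius 6.5 (constant along its height); Keeping only the common overlap: the r=6.5 cylinder at (-3.5, 15.5) partially overlaps the 13×28.5 cube; clipping to the common part keeps 19.32 mm² — 1 connected region; the 17.5×4 cube at (0, 6.5) contributes its full rectangle; After the difference (first − rest): starting from the result so far, the 17.5×4 cube at (0, 6.5) partially overlaps it — only the 0.00 mm² overlap (of its 70.00 mm²) is removed, clipping the outline — 1 connected region. The outline is a single polygon with 6 vertices. Extrusion per mm of travel: 0.8 × 0.15 / (π × 0.875²) = 0.049890. Accumulating E over each segment gives final E = 1.1161.

G0 X0.00 Y10.50 Z6.45
G1 X0.12 Y10.50 E0.0060
G1 X1.10 Y10.90 E0.0588
G1 X3.00 Y15.50 E0.3071
G1 X1.10 Y20.10 E0.5554
G1 X0.00 Y20.55 E0.6147
G1 X0.00 Y10.50 E1.1161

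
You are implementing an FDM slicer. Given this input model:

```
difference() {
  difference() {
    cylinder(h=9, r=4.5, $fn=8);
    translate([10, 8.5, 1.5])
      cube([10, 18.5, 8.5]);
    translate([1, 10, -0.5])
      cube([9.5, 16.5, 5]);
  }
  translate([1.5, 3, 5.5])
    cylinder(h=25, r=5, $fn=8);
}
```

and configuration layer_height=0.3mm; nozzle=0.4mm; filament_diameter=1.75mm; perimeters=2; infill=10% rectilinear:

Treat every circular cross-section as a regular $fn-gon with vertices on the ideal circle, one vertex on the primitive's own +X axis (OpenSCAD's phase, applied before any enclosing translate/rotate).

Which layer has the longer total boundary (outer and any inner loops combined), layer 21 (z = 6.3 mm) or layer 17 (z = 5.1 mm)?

layer 17 (z = 5.1 mm)

Layer 21 (z = 6.3): the r=4.5 cylinder contributes a regular 8-gon of circumradius 4.5 (perimeter = 2·8·4.500·sin(180°/8) = 27.55 mm); the 10×18.5 cube at (10, 8.5) contributes its full rectangle (perimeter 57.00 mm); the cube at (1, 10) is absent (z outside [-0.5, 4.5]); Subtracting the remaining from the first: starting from the r=4.5 cylinder, the 10×18.5 cube at (10, 8.5) misses the remaining region (no effect) — boundary = 27.55 mm; the cylinder at (1.5, 3): section is a regular 8-gon, circumradius r=5 (perimeter = 2·8·5.000·sin(180°/8) = 30.61 mm); After the difference (first − rest): starting from that combined region, the r=5 cylinder at (1.5, 3) partially overlaps it — only the 34.14 mm² overlap (of its 70.71 mm²) is removed, clipping the outline — boundary = 25.89 mm. So its perimeter = 25.89 mm. Layer 17 (z = 5.1): the cylinder: section is a regular 8-gon, circumradius r=4.5 (perimeter = 2·8·4.500·sin(180°/8) = 27.55 mm); the cube at (10, 8.5) (footprint 10×18.5) is included at this height (perimeter 57.00 mm); the cube at (1, 10) is absent (z outside [-0.5, 4.5]); After the difference (first − rest): starting from the r=4.5 cylinder, the 10×18.5 cube at (10, 8.5) misses the remaining region (no effect) — boundary = 27.55 mm; the cylinder at (1.5, 3) is not intersected at this z (z outside [5.5, 30.5]); Taking the first minus the rest: none of the subtracted shapes is present at this height, so the result so far is unchanged — boundary = 27.55 mm. So its perimeter = 27.55 mm. Layer 17 is larger (27.55 vs 25.89 mm).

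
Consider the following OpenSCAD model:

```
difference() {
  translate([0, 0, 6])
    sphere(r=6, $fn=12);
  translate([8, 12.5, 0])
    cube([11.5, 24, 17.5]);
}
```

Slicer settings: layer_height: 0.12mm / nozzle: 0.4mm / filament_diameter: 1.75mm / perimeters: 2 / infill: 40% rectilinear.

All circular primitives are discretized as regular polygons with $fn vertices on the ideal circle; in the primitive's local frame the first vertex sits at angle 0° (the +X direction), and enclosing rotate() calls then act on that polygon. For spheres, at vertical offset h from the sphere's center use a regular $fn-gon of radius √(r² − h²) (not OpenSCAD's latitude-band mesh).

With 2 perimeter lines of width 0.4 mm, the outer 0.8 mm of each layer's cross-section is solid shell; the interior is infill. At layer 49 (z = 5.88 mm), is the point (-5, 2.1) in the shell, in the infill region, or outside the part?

At z = 5.88 mm: the sphere: section is a regular 12-gon, circumradius = √(r²−h²) = √(6²−0.12²) = 5.999; the 11.5×24 cube at (8, 12.5) contributes its full rectangle; Taking the first minus the rest: starting from the r=6 sphere, the 11.5×24 cube at (8, 12.5) misses the remaining region (no effect) — 1 connected region. Overall, the cross-section is a single solid region. The nearest boundary edge runs (-6.00, 0.00)→(-5.20, 3.00); distance from the point to it = 0.42 mm. The point is inside the cross-section, 0.42 mm from the nearest boundary — within the 0.8 mm shell band (2 × 0.4).

shell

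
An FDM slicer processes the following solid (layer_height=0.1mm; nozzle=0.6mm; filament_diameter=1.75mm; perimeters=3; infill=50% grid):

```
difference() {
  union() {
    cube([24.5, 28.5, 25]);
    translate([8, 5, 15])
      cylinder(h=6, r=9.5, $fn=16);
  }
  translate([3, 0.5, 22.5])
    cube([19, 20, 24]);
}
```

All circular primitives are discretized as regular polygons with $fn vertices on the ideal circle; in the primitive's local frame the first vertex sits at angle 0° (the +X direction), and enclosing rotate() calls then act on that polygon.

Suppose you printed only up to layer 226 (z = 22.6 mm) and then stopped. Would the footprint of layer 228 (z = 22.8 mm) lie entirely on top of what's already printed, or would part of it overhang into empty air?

Compare the two slices. At z = 22.6: the 24.5×28.5 cube contributes its full rectangle (area 698.25 mm²); the cylinder at (8, 5) is absent (z outside [15, 21]); Merging all regions: only the 24.5×28.5 cube is present, so the union is just that shape — area = 698.25 mm²; the 19×20 cube at (3, 0.5) contributes its full rectangle (area 380.00 mm²); After the difference (first − rest): starting from the result so far (698.25 mm²), the 19×20 cube at (3, 0.5) lies wholly inside it (removes its full 380.00 mm² and its 78.00 mm outline becomes a hole wall) — area = 318.25 mm². At z = 22.8: the cube is present — its section is the full 24.5×28.5 rectangle (area 698.25 mm²); the cylinder at (8, 5) is absent (z outside [15, 21]); Combining (union): only the 24.5×28.5 cube is present, so the union is just that shape — area = 698.25 mm²; the 19×20 cube at (3, 0.5) contributes its full rectangle (area 380.00 mm²); Taking the first minus the rest: starting from that combined region (698.25 mm²), the 19×20 cube at (3, 0.5) lies wholly inside it (removes its full 380.00 mm² and its 78.00 mm outline becomes a hole wall) — area = 318.25 mm². Checking containment: the cross-section at z = 22.8 is a subset of the cross-section at z = 22.6.

entirely on top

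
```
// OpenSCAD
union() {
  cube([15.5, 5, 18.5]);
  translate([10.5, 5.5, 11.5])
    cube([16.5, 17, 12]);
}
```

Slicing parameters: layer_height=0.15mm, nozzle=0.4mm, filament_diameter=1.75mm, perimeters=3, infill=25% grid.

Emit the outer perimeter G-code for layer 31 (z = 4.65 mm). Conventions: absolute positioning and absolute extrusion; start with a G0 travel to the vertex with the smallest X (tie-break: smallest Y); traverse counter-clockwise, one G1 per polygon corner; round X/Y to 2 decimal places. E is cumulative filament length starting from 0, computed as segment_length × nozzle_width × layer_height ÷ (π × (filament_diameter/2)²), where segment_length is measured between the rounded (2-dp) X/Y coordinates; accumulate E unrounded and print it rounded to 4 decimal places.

At z = 4.65 mm: the 15.5×5 cube contributes its full rectangle; the cube at (10.5, 5.5) does not reach this height (z outside [11.5, 23.5]); Merging all regions: only the 15.5×5 cube is present, so the union is just that shape — 1 connected region. The outline is a single polygon with 4 vertices. Extrusion per mm of travel: 0.4 × 0.15 / (π × 0.875²) = 0.024945. Accumulating E over each segment gives final E = 1.0227.

G0 X0.00 Y0.00 Z4.65
G1 X15.50 Y0.00 E0.3866
G1 X15.50 Y5.00 E0.5114
G1 X0.00 Y5.00 E0.8980
G1 X0.00 Y0.00 E1.0227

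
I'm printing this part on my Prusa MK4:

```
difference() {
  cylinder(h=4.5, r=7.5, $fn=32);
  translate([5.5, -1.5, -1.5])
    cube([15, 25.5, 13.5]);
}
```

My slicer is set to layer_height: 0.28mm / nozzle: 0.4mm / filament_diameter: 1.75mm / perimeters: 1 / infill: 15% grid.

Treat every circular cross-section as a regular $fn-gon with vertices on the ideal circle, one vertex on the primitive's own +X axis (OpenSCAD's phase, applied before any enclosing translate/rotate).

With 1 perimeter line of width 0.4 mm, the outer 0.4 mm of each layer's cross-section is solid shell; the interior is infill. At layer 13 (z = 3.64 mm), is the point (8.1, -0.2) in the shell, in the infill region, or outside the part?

At z = 3.64 mm: the r=7.5 cylinder gives a regular 32-gon of circumradius 7.5 (constant along its height); the cube at (5.5, -1.5) is present — its section is the full 15×25.5 rectangle; Taking the first minus the rest: starting from the r=7.5 cylinder, the 15×25.5 cube at (5.5, -1.5) partially overlaps it — only the 9.75 mm² overlap (of its 382.50 mm²) is removed, clipping the outline — 1 connected region. Overall, the cross-section is a single solid region. The nearest boundary edge runs (5.50, -1.50)→(7.34, -1.50); distance from the point to it = 1.50 mm. The point is not inside any of the regions above, so it lies outside the cross-section (1.50 mm from the nearest boundary).

outside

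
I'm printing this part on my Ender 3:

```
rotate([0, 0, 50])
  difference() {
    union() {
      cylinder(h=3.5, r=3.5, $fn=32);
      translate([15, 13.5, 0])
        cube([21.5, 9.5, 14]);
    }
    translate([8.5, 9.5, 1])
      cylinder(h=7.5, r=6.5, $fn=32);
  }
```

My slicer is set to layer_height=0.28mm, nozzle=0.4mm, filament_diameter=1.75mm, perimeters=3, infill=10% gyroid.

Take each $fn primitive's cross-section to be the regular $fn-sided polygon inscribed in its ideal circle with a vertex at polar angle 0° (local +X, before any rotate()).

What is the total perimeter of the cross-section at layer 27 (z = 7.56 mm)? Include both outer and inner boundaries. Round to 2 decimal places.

62.00 mm

At z = 7.56 mm: the cylinder is absent (z outside [0, 3.5]); the cube at (15, 13.5) is present — its section is the full 21.5×9.5 rectangle (perimeter 62.00 mm); Merging all regions: only the 21.5×9.5 cube at (15, 13.5) is present, so the union is just that shape — boundary = 62.00 mm; the r=6.5 cylinder at (8.5, 9.5) gives a regular 32-gon of circumradius 6.5 (constant along its height) (perimeter = 2·32·6.500·sin(180°/32) = 40.78 mm); After the difference (first − rest): starting from the result so far, the r=6.5 cylinder at (8.5, 9.5) misses the remaining region (no effect) — boundary = 62.00 mm; (whole slice rotated 50° about Z — lengths, areas and connectivity unchanged). Overall, the cross-section is a single solid region. Total boundary length (outer) = 62.00 mm.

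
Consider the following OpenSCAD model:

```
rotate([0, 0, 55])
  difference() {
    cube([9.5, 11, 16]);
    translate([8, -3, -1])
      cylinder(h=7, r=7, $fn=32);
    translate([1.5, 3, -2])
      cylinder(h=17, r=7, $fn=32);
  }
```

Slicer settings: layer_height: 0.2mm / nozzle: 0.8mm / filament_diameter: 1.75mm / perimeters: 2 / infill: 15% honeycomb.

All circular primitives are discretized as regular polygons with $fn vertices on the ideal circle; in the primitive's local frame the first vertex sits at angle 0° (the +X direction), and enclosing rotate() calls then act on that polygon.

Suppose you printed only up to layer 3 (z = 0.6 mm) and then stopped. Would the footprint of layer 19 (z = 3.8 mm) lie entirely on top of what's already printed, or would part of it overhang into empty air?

Compare the two slices. At z = 0.6: the cube (footprint 9.5×11) is included at this height (area 104.50 mm²); the cylinder at (8, -3): section is a regular 32-gon, circumradius r=7 (area = (32/2)·7.000²·sin(360°/32) = 152.95 mm²); the r=7 cylinder at (1.5, 3) contributes a regular 32-gon of circumradius 7 (area = (32/2)·7.000²·sin(360°/32) = 152.95 mm²); After the difference (first − rest): starting from the 9.5×11 cube (104.50 mm²), the r=7 cylinder at (8, -3) partially overlaps it — only the 23.85 mm² overlap (of its 152.95 mm²) is removed, clipping the outline; the r=7 cylinder at (1.5, 3) partially overlaps it — only the 54.22 mm² overlap (of its 152.95 mm²) is removed, clipping the outline — area = 26.43 mm²; (rotated 55° about Z; rotation is an isometry so areas/perimeters/island counts are preserved). At z = 3.8: the cube (footprint 9.5×11) is included at this height (area 104.50 mm²); the r=7 cylinder at (8, -3) gives a regular 32-gon of circumradius 7 (constant along its height) (area = (32/2)·7.000²·sin(360°/32) = 152.95 mm²); the cylinder at (1.5, 3): section is a regular 32-gon, circumradius r=7 (area = (32/2)·7.000²·sin(360°/32) = 152.95 mm²); After the difference (first − rest): starting from the 9.5×11 cube (104.50 mm²), the r=7 cylinder at (8, -3) partially overlaps it — only the 23.85 mm² overlap (of its 152.95 mm²) is removed, clipping the outline; the r=7 cylinder at (1.5, 3) partially overlaps it — only the 54.22 mm² overlap (of its 152.95 mm²) is removed, clipping the outline — area = 26.43 mm²; (whole slice rotated 55° about Z — lengths, areas and connectivity unchanged). Checking containment: the cross-section at z = 3.8 is a subset of the cross-section at z = 0.6.

entirely on top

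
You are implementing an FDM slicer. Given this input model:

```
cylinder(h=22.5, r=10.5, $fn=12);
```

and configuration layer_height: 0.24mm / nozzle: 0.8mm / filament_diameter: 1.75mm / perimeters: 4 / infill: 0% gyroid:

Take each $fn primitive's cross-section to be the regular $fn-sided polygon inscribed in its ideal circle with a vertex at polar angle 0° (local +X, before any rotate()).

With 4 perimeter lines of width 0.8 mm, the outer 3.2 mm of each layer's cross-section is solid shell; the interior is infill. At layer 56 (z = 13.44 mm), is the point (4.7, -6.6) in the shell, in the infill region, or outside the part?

At z = 13.44 mm: the r=10.5 cylinder contributes a regular 12-gon of circumradius 10.5. Overall, the cross-section is a single solid region. The nearest boundary edge runs (5.25, -9.09)→(9.09, -5.25); distance from the point to it = 2.15 mm. The point is inside the cross-section, 2.15 mm from the nearest boundary — within the 3.2 mm shell band (4 × 0.8).

shell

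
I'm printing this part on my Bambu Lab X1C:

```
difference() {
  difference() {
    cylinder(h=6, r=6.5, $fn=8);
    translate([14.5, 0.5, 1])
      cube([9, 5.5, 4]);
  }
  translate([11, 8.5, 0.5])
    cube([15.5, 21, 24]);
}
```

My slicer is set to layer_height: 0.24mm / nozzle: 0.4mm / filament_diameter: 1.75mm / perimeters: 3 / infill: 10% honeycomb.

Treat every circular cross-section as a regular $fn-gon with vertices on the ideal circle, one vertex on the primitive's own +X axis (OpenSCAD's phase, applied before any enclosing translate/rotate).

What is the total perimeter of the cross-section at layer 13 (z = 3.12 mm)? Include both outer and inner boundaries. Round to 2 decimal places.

39.80 mm

At z = 3.12 mm: the cylinder: section is a regular 8-gon, circumradius r=6.5 (perimeter = 2·8·6.500·sin(180°/8) = 39.80 mm); the 9×5.5 cube at (14.5, 0.5) contributes its full rectangle (perimeter 29.00 mm); After the difference (first − rest): starting from the r=6.5 cylinder, the 9×5.5 cube at (14.5, 0.5) misses the remaining region (no effect) — boundary = 39.80 mm; the cube at (11, 8.5) (footprint 15.5×21) is included at this height (perimeter 73.00 mm); Subtracting the remaining from the first: starting from that combined region, the 15.5×21 cube at (11, 8.5) misses the remaining region (no effect) — boundary = 39.80 mm. Overall, the cross-section is a single solid region. Total boundary length (outer) = 39.80 mm.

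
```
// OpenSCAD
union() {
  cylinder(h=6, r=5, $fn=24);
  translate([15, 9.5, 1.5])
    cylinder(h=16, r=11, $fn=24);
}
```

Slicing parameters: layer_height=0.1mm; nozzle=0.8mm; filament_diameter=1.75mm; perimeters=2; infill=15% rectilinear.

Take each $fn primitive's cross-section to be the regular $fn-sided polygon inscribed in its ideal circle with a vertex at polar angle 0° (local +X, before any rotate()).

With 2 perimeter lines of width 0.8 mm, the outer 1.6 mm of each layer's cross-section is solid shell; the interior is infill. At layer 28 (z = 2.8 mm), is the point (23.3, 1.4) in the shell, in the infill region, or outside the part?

At z = 2.8 mm: the cylinder: section is a regular 24-gon, circumradius r=5; the r=11 cylinder at (15, 9.5) gives a regular 24-gon of circumradius 11 (constant along its height); Taking the union: the 2 present regions are separate (no shared area or edge), so areas and boundary lengths simply add and each stays a separate island — 2 connected regions. Overall, the cross-section has 2 separate islands. The nearest boundary edge runs (24.53, 4.00)→(22.78, 1.72); distance from the point to it = 0.61 mm. The point is not inside any of the regions above, so it lies outside the cross-section (0.61 mm from the nearest boundary).

outside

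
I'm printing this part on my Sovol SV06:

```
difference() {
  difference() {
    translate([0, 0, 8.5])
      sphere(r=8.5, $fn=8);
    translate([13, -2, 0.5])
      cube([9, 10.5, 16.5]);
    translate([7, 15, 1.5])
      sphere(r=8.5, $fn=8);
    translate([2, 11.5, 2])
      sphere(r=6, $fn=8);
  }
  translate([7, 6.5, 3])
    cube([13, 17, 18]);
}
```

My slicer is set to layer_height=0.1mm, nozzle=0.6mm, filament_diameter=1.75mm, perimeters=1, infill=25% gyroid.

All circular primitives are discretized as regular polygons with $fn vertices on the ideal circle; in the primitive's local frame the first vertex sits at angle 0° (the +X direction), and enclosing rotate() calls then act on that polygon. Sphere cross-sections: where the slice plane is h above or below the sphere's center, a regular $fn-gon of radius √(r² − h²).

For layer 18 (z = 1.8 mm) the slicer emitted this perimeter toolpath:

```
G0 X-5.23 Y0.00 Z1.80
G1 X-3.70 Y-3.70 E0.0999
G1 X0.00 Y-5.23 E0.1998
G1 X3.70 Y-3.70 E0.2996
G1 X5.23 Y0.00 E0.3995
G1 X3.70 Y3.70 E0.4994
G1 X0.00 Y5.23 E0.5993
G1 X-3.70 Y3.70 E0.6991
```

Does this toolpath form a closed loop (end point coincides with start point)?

no

Start point (G0): (-5.23, 0.00). End point (last G1): the path does not return to the start — open.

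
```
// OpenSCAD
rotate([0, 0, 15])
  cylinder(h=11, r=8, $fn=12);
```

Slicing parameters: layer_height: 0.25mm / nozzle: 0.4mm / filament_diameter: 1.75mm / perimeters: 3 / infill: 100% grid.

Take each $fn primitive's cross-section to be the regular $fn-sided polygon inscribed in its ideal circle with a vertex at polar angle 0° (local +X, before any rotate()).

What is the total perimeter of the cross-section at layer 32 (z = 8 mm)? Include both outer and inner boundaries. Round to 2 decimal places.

At z = 8 mm: the r=8 cylinder gives a regular 12-gon of circumradius 8 (constant along its height) (perimeter = 2·12·8.000·sin(180°/12) = 49.69 mm); (rotated 15° about Z; rotation is an isometry so areas/perimeters/island counts are preserved). Overall, the cross-section is a single solid region. Total boundary length (outer) = 49.69 mm.

49.69 mm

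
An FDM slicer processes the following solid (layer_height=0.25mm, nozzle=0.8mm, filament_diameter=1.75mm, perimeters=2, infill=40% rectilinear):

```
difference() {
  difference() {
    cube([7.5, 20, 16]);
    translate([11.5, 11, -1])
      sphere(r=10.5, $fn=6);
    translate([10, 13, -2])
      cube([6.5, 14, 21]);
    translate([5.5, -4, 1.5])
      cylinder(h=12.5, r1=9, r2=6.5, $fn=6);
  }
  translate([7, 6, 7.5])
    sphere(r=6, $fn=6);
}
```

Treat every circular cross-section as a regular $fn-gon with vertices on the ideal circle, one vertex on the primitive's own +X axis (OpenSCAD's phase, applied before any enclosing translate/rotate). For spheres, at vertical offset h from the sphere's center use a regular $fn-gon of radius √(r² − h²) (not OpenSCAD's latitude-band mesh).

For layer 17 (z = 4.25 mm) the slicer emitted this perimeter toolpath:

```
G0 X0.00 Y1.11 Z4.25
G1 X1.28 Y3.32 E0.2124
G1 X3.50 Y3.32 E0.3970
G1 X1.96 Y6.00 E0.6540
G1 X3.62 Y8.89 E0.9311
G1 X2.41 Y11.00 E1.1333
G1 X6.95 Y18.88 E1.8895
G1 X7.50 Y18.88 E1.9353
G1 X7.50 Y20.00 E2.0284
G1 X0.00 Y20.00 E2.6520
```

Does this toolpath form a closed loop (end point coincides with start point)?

Start point (G0): (0.00, 1.11). End point (last G1): the path does not return to the start — open.

no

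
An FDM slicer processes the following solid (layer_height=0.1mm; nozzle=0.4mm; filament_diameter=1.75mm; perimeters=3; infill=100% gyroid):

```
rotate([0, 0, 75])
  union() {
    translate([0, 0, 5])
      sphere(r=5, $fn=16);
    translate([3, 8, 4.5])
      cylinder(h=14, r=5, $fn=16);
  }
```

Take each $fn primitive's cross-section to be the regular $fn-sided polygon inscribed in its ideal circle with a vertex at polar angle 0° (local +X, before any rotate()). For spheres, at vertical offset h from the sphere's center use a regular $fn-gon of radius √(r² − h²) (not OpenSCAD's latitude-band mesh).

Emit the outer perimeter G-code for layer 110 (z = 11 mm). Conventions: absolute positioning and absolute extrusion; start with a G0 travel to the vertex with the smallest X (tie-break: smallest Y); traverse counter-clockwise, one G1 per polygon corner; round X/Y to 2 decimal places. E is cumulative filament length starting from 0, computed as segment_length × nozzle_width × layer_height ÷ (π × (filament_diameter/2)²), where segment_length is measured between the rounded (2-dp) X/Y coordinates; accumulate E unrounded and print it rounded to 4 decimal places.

At z = 11 mm: the sphere is not intersected at this z (|z−center|=6.000 > r=5); the cylinder at (3, 8): section is a regular 16-gon, circumradius r=5; Taking the union: only the r=5 cylinder at (3, 8) is present, so the union is just that shape — 1 connected region; (rotated 75° about Z; rotation is an isometry so areas/perimeters/island counts are preserved). The outline is a single polygon with 16 vertices. Extrusion per mm of travel: 0.4 × 0.1 / (π × 0.875²) = 0.016630. Accumulating E over each segment gives final E = 0.5192.

G0 X-11.91 Y4.32 Z11.00
G1 X-11.28 Y2.47 E0.0325
G1 X-9.99 Y1.00 E0.0650
G1 X-8.25 Y0.14 E0.0973
G1 X-6.30 Y0.01 E0.1298
G1 X-4.45 Y0.64 E0.1623
G1 X-2.98 Y1.92 E0.1947
G1 X-2.12 Y3.67 E0.2271
G1 X-1.99 Y5.62 E0.2596
G1 X-2.62 Y7.47 E0.2921
G1 X-3.91 Y8.94 E0.3247
G1 X-5.66 Y9.80 E0.3571
G1 X-7.60 Y9.93 E0.3894
G1 X-9.45 Y9.30 E0.4219
G1 X-10.92 Y8.01 E0.4545
G1 X-11.78 Y6.26 E0.4869
G1 X-11.91 Y4.32 E0.5192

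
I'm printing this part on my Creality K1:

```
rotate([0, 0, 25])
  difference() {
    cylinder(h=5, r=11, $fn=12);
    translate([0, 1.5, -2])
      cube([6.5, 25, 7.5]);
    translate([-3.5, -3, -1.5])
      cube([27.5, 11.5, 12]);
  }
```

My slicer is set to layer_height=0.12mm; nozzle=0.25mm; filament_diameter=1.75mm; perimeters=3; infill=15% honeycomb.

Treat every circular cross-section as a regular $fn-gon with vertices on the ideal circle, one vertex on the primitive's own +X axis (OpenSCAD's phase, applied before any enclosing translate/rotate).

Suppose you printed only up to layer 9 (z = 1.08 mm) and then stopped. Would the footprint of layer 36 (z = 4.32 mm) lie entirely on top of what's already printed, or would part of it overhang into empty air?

entirely on top

Compare the two slices. At z = 1.08: the r=11 cylinder contributes a regular 12-gon of circumradius 11 (area = (12/2)·11.000²·sin(360°/12) = 363.00 mm²); the cube at (0, 1.5) is present — its section is the full 6.5×25 rectangle (area 162.50 mm²); the 27.5×11.5 cube at (-3.5, -3) contributes its full rectangle (area 316.25 mm²); After the difference (first − rest): starting from the r=11 cylinder (363.00 mm²), the 6.5×25 cube at (0, 1.5) partially overlaps it — only the 55.72 mm² overlap (of its 162.50 mm²) is removed, clipping the outline; the 27.5×11.5 cube at (-3.5, -3) partially overlaps it — only the 107.07 mm² overlap (of its 316.25 mm²) is removed, clipping the outline — area = 200.21 mm²; (rotated 25° about Z; rotation is an isometry so areas/perimeters/island counts are preserved). At z = 4.32: the r=11 cylinder gives a regular 12-gon of circumradius 11 (constant along its height) (area = (12/2)·11.000²·sin(360°/12) = 363.00 mm²); the cube at (0, 1.5) is present — its section is the full 6.5×25 rectangle (area 162.50 mm²); the 27.5×11.5 cube at (-3.5, -3) contributes its full rectangle (area 316.25 mm²); After the difference (first − rest): starting from the r=11 cylinder (363.00 mm²), the 6.5×25 cube at (0, 1.5) partially overlaps it — only the 55.72 mm² overlap (of its 162.50 mm²) is removed, clipping the outline; the 27.5×11.5 cube at (-3.5, -3) partially overlaps it — only the 107.07 mm² overlap (of its 316.25 mm²) is removed, clipping the outline — area = 200.21 mm²; (rotated 25° about Z; rotation is an isometry so areas/perimeters/island counts are preserved). Checking containment: the cross-section at z = 4.32 is a subset of the cross-section at z = 1.08.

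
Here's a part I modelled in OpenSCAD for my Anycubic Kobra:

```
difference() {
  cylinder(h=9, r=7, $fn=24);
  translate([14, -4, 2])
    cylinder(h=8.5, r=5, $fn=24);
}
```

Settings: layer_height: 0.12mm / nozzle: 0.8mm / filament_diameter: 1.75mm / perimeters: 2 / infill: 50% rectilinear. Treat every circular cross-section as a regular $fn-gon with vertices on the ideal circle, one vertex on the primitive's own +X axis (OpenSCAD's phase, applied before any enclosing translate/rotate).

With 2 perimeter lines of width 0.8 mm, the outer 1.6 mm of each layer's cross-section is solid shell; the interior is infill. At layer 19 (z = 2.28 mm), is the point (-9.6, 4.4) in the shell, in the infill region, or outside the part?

outside

At z = 2.28 mm: the cylinder: section is a regular 24-gon, circumradius r=7; the r=5 cylinder at (14, -4) contributes a regular 24-gon of circumradius 5; Taking the first minus the rest: starting from the r=7 cylinder, the r=5 cylinder at (14, -4) misses the remaining region (no effect) — 1 connected region. Overall, the cross-section is a single solid region. The nearest boundary edge runs (-6.76, 1.81)→(-6.06, 3.50); distance from the point to it = 3.61 mm. The point is not inside any of the regions above, so it lies outside the cross-section (3.61 mm from the nearest boundary).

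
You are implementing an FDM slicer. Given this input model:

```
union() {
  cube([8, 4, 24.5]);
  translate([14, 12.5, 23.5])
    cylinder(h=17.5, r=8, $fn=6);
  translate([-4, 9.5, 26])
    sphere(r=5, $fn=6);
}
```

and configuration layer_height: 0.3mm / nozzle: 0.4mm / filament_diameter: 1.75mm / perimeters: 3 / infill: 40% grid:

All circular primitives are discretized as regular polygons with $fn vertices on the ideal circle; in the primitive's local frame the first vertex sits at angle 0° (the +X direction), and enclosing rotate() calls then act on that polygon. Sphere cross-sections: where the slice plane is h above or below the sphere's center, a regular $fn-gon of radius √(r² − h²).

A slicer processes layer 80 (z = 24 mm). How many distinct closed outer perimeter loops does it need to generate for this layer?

3

At z = 24 mm: the cube is present — its section is the full 8×4 rectangle; the r=8 cylinder at (14, 12.5) gives a regular 6-gon of circumradius 8 (constant along its height); the r=5 sphere at (-4, 9.5) slices to a regular 6-gon of circumradius 4.583 (√(r²−h²) with h=2 from center); Taking the union: the 3 present regions are separate (no shared area or edge), so areas and boundary lengths simply add and each stays a separate island — 3 connected regions. The result has 3 disconnected regions.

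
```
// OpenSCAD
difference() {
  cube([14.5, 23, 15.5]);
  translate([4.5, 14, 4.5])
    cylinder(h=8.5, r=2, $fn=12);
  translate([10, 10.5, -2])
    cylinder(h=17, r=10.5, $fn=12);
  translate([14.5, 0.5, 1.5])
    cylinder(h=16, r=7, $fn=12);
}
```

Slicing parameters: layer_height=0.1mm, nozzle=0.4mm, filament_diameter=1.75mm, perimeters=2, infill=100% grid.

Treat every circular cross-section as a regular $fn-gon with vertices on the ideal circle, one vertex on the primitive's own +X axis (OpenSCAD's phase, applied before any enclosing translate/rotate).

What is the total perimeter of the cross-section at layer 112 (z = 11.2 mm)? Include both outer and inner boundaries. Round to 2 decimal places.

76.15 mm

At z = 11.2 mm: the cube is present — its section is the full 14.5×23 rectangle (perimeter 75.00 mm); the r=2 cylinder at (4.5, 14) contributes a regular 12-gon of circumradius 2 (perimeter = 2·12·2.000·sin(180°/12) = 12.42 mm); the cylinder at (10, 10.5): section is a regular 12-gon, circumradius r=10.5 (perimeter = 2·12·10.500·sin(180°/12) = 65.22 mm); the r=7 cylinder at (14.5, 0.5) gives a regular 12-gon of circumradius 7 (constant along its height) (perimeter = 2·12·7.000·sin(180°/12) = 43.48 mm); Taking the first minus the rest: starting from the 14.5×23 cube, the r=2 cylinder at (4.5, 14) lies wholly inside it (removes its full 12.00 mm² and its 12.42 mm outline becomes a hole wall); the r=10.5 cylinder at (10, 10.5) partially overlaps it — only the 241.52 mm² overlap (of its 330.75 mm²) is removed, clipping the outline; the r=7 cylinder at (14.5, 0.5) partially overlaps it — only the 3.51 mm² overlap (of its 147.00 mm²) is removed, clipping the outline — boundary = 76.15 mm. Overall, the cross-section has 2 separate islands. Total boundary length (outer) = 76.15 mm.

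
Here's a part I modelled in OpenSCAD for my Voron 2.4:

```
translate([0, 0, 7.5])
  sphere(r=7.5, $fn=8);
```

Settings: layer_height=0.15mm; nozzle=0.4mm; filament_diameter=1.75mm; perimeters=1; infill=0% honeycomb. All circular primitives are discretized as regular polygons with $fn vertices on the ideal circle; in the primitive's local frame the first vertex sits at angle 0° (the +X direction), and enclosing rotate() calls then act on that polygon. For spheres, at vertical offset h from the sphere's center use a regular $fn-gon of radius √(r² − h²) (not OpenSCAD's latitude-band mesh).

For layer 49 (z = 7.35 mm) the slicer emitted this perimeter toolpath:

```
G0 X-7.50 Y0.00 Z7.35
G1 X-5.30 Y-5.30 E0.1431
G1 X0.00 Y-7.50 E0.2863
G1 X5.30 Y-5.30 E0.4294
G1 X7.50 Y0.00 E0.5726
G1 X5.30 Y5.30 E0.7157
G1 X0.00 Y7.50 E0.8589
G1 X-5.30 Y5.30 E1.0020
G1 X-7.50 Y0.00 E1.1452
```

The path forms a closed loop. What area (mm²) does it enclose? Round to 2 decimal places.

159.00 mm²

Apply the shoelace formula to the sequence of (X, Y) vertices; enclosed area = 159.00 mm².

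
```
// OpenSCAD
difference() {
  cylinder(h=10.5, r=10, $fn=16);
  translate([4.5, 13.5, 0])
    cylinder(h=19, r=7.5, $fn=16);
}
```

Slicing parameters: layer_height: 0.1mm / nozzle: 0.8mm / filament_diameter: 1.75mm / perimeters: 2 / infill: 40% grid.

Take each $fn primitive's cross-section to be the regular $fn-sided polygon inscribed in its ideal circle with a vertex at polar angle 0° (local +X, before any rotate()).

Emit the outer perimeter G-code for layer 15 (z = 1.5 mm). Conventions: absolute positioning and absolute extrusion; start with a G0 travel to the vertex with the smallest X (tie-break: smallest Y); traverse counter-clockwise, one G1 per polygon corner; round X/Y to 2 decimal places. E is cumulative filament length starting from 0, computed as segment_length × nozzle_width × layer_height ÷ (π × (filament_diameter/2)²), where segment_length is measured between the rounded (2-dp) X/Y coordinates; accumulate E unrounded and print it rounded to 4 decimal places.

At z = 1.5 mm: the cylinder: section is a regular 16-gon, circumradius r=10; the r=7.5 cylinder at (4.5, 13.5) gives a regular 16-gon of circumradius 7.5 (constant along its height); Subtracting the remaining from the first: starting from the r=10 cylinder, the r=7.5 cylinder at (4.5, 13.5) partially overlaps it — only the 20.04 mm² overlap (of its 172.21 mm²) is removed, clipping the outline — 1 connected region. The outline is a single polygon with 19 vertices. Extrusion per mm of travel: 0.8 × 0.1 / (π × 0.875²) = 0.033260. Accumulating E over each segment gives final E = 2.0887.

G0 X-10.00 Y0.00 Z1.50
G1 X-9.24 Y-3.83 E0.1299
G1 X-7.07 Y-7.07 E0.2596
G1 X-3.83 Y-9.24 E0.3893
G1 X0.00 Y-10.00 E0.5191
G1 X3.83 Y-9.24 E0.6490
G1 X7.07 Y-7.07 E0.7787
G1 X9.24 Y-3.83 E0.9084
G1 X10.00 Y0.00 E1.0383
G1 X9.24 Y3.83 E1.1681
G1 X7.39 Y6.59 E1.2787
G1 X7.37 Y6.57 E1.2796
G1 X4.50 Y6.00 E1.3769
G1 X1.63 Y6.57 E1.4742
G1 X-0.80 Y8.20 E1.5716
G1 X-1.77 Y9.65 E1.6296
G1 X-3.83 Y9.24 E1.6994
G1 X-7.07 Y7.07 E1.8291
G1 X-9.24 Y3.83 E1.9588
G1 X-10.00 Y0.00 E2.0887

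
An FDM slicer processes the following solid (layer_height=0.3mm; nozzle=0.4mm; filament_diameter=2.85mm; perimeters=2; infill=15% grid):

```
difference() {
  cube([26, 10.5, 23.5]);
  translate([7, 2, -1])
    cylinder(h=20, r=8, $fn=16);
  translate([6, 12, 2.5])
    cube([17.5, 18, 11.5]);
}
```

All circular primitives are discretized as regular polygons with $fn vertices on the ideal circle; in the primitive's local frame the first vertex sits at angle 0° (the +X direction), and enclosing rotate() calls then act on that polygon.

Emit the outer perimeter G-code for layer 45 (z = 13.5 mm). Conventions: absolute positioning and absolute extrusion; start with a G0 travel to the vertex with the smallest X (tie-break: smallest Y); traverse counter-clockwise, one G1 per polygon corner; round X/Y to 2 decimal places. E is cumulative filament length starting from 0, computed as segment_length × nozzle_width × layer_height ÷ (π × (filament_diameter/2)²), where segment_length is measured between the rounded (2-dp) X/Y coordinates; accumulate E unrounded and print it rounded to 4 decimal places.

At z = 13.5 mm: the cube (footprint 26×10.5) is included at this height; the cylinder at (7, 2): section is a regular 16-gon, circumradius r=8; the cube at (6, 12) is present — its section is the full 17.5×18 rectangle; After the difference (first − rest): starting from the 26×10.5 cube, the r=8 cylinder at (7, 2) partially overlaps it — only the 125.33 mm² overlap (of its 195.93 mm²) is removed, clipping the outline; the 17.5×18 cube at (6, 12) misses the remaining region (no effect) — 1 connected region. The outline is a single polygon with 12 vertices. Extrusion per mm of travel: 0.4 × 0.3 / (π × 1.425²) = 0.018811. Accumulating E over each segment gives final E = 1.4284.

G0 X0.00 Y5.65 Z13.50
G1 X1.34 Y7.66 E0.0454
G1 X3.94 Y9.39 E0.1042
G1 X7.00 Y10.00 E0.1629
G1 X10.06 Y9.39 E0.2216
G1 X12.66 Y7.66 E0.2803
G1 X14.39 Y5.06 E0.3391
G1 X15.00 Y2.00 E0.3978
G1 X14.60 Y0.00 E0.4361
G1 X26.00 Y0.00 E0.6506
G1 X26.00 Y10.50 E0.8481
G1 X0.00 Y10.50 E1.3371
G1 X0.00 Y5.65 E1.4284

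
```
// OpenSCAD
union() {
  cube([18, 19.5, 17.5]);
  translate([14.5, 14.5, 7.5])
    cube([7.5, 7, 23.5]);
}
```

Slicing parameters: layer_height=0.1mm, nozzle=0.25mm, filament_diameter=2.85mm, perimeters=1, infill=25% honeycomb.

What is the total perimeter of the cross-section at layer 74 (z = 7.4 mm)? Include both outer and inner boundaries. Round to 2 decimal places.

At z = 7.4 mm: the 18×19.5 cube contributes its full rectangle (perimeter 75.00 mm); the cube at (14.5, 14.5) is not intersected at this z (z outside [7.5, 31]); Combining (union): only the 18×19.5 cube is present, so the union is just that shape — boundary = 75.00 mm. Overall, the cross-section is a single solid region. Total boundary length (outer) = 75.00 mm.

75.00 mm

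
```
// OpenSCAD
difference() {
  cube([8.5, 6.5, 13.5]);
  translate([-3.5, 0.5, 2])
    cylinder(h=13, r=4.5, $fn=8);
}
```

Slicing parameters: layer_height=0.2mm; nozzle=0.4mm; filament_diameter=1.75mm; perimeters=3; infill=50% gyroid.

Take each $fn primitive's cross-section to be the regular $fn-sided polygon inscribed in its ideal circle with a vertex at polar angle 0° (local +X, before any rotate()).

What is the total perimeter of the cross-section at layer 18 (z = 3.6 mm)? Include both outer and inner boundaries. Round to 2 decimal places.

29.45 mm

At z = 3.6 mm: the 8.5×6.5 cube contributes its full rectangle (perimeter 30.00 mm); the cylinder at (-3.5, 0.5): section is a regular 8-gon, circumradius r=4.5 (perimeter = 2·8·4.500·sin(180°/8) = 27.55 mm); After the difference (first − rest): starting from the 8.5×6.5 cube, the r=4.5 cylinder at (-3.5, 0.5) partially overlaps it — only the 1.66 mm² overlap (of its 57.28 mm²) is removed, clipping the outline — boundary = 29.45 mm. Overall, the cross-section is a single solid region. Total boundary length (outer) = 29.45 mm.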